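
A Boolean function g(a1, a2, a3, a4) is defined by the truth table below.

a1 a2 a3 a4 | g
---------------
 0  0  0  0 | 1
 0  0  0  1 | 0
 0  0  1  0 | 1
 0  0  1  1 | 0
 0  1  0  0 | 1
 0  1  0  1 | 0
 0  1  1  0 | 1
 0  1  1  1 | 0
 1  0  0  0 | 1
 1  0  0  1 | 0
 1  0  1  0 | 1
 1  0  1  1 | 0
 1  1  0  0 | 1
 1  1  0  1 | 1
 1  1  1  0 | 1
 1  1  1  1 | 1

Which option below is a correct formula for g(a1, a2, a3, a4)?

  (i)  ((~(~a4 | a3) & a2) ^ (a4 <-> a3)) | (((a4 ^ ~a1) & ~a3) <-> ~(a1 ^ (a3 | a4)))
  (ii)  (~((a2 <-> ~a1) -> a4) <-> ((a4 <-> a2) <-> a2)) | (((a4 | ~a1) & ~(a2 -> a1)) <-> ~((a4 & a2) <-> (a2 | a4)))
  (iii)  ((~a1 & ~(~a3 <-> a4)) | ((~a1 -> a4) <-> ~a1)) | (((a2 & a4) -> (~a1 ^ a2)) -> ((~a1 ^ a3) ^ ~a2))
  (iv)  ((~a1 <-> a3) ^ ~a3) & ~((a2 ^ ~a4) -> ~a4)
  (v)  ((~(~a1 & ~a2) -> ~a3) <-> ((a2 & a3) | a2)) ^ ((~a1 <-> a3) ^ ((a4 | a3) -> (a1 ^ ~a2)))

(i): at (0,0,0,1) it gives 1, but g = 0 — eliminated.
(iii): at (0,0,0,1) it gives 1, but g = 0 — eliminated.
(iv): at (0,0,0,0) it gives 0, but g = 1 — eliminated.
(v): at (0,0,0,1) it gives 1, but g = 0 — eliminated.
(ii) is the remaining candidate, and it agrees with g on all 16 inputs.

ii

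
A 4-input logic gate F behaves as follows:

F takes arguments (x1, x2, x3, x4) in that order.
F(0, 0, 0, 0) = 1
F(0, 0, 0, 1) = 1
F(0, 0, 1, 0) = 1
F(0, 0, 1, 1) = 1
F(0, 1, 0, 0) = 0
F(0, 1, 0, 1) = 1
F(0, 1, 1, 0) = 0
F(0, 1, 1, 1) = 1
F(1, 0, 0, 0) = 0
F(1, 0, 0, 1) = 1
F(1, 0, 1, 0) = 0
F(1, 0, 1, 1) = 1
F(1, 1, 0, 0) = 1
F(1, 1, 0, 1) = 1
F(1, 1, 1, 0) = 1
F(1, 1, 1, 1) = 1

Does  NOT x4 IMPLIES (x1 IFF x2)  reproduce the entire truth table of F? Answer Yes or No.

Yes

Test each input against both F and the formula:
  x1=0, x2=0, x3=0, x4=0: formula gives 1, F = 1 ✓
  x1=0, x2=0, x3=0, x4=1: formula gives 1, F = 1 ✓
  x1=0, x2=0, x3=1, x4=0: formula gives 1, F = 1 ✓
  x1=0, x2=0, x3=1, x4=1: formula gives 1, F = 1 ✓
  … (the remaining 12 rows also agree.)
All 16 rows match — the expression computes F exactly.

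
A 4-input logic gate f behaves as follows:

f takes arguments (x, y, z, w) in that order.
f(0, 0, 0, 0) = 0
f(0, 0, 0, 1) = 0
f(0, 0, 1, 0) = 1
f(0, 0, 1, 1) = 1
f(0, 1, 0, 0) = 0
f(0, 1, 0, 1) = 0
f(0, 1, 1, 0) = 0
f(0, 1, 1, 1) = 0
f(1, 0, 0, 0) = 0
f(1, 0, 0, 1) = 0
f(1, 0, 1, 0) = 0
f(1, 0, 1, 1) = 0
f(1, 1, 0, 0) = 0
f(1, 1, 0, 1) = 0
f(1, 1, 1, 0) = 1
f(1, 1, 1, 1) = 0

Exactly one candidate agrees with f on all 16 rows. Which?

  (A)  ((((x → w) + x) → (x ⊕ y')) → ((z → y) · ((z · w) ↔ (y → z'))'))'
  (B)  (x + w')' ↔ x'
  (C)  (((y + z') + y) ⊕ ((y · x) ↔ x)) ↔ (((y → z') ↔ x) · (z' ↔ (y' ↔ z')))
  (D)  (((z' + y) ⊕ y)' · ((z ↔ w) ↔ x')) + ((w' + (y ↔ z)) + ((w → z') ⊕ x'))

(B) disagrees with f on (0,0,0,1) (formula → 1, table → 0); rule it out.
(C) disagrees with f on (0,0,0,0) (formula → 1, table → 0); rule it out.
(D) disagrees with f on (0,0,0,0) (formula → 1, table → 0); rule it out.
That leaves (A). Evaluating it on every row reproduces the table of f exactly.

A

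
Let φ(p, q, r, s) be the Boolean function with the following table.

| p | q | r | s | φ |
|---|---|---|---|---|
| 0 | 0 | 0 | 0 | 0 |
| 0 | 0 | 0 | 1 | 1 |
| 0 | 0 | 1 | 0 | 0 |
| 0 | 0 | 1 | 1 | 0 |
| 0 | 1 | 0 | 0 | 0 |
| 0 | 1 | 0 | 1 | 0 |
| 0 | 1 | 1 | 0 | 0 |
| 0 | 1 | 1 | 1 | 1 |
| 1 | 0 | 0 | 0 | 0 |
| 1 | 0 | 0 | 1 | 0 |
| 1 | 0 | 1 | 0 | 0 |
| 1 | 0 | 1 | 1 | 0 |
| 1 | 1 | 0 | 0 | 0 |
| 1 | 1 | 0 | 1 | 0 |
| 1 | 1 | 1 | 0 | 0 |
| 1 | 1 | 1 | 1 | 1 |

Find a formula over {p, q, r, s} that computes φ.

φ(p, q, r, s) = ((((~p & ~q) & ~r) & s) | (((~p & q) & r) & s)) | (((p & q) & r) & s)

Collect the rows where φ=1 — (0,0,0,1), (0,1,1,1), (1,1,1,1) — and write one minterm per row: ¬p·¬q·¬r·s, ¬p·q·r·s, p·q·r·s. Their union (logical OR) reproduces the table exactly.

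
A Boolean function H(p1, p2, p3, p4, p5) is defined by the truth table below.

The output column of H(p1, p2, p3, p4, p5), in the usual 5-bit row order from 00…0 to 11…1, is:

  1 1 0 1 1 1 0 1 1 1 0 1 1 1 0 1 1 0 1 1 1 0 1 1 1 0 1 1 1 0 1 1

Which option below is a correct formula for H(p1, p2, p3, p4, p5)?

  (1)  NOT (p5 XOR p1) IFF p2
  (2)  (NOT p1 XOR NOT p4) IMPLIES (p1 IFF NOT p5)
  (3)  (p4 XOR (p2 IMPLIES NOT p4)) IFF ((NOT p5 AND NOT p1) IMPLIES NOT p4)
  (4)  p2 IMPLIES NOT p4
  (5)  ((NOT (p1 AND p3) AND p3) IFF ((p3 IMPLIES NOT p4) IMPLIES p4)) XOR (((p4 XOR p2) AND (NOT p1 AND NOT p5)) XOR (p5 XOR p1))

2

(1) fails at (0,0,0,0,0): the formula yields 0, H is 1.
(3) fails at (0,0,0,1,0): the formula yields 1, H is 0.
(4) fails at (0,0,0,1,0): the formula yields 1, H is 0.
(5) fails at (0,0,0,0,1): the formula yields 0, H is 1.
Only (2) survives; checking it on all 32 rows confirms it matches H.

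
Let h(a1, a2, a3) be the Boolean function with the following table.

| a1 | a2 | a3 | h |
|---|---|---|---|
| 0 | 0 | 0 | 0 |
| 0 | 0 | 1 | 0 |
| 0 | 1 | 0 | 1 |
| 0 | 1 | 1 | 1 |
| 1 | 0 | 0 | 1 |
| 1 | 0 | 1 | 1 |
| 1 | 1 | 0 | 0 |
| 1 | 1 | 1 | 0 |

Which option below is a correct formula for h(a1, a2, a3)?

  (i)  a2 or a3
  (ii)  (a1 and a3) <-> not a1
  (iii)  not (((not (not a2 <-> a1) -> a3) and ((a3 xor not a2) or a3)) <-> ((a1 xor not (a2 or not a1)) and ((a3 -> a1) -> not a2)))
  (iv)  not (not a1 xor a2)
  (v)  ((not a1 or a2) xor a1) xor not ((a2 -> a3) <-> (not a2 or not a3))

iv

(i): at (0,0,1) it gives 1, but h = 0 — eliminated.
(ii): at (0,1,0) it gives 0, but h = 1 — eliminated.
(iii): at (0,0,1) it gives 1, but h = 0 — eliminated.
(v): at (0,0,0) it gives 1, but h = 0 — eliminated.
That leaves (iv). Evaluating it on every row reproduces the table of h exactly.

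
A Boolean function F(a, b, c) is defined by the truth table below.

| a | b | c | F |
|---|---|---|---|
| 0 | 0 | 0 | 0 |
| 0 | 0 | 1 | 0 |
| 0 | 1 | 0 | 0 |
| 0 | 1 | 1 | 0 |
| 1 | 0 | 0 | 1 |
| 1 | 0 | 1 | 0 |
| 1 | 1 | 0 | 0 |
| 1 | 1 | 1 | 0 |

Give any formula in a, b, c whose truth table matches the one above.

Only row (1,0,0) gives 1. That row's minterm a·¬b·¬c is F directly.

F(a, b, c) = (a AND NOT b) AND NOT c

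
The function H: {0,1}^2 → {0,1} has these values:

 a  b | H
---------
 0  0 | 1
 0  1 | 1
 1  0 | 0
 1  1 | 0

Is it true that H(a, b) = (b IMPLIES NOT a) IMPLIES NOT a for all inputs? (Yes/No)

Evaluate (b IMPLIES NOT a) IMPLIES NOT a on each row and compare to H:
  a=0, b=0: formula gives 1, H = 1 ✓
  a=0, b=1: formula gives 1, H = 1 ✓
  a=1, b=0: formula gives 0, H = 0 ✓
  a=1, b=1: formula gives 1, but H = 0 ✗
Row (1,1) is a counterexample, so the formula is not equivalent to H.

No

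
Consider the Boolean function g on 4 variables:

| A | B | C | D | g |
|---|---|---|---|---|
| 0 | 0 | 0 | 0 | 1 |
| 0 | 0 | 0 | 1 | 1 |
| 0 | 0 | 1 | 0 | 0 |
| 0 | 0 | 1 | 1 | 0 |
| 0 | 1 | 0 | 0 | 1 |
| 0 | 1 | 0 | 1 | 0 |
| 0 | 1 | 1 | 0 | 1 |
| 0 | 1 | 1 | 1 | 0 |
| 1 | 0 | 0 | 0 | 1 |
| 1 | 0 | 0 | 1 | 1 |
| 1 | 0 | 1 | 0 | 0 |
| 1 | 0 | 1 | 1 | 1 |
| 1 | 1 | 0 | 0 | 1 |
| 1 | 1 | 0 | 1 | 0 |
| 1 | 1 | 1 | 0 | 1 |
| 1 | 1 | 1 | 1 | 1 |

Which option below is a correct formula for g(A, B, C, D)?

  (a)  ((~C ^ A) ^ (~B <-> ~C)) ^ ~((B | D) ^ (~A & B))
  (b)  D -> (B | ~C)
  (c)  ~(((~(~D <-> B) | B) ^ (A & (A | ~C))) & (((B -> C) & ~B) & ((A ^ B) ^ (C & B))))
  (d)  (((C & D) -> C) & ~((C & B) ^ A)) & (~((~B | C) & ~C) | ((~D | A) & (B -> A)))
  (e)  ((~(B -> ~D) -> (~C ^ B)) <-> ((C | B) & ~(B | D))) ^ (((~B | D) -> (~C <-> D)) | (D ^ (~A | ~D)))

(a): at (0,0,0,1) it gives 0, but g = 1 — eliminated.
(b): at (0,0,1,0) it gives 1, but g = 0 — eliminated.
(c): at (0,0,1,0) it gives 1, but g = 0 — eliminated.
(d): at (0,0,0,1) it gives 0, but g = 1 — eliminated.
(e) is the remaining candidate, and it agrees with g on all 16 inputs.

e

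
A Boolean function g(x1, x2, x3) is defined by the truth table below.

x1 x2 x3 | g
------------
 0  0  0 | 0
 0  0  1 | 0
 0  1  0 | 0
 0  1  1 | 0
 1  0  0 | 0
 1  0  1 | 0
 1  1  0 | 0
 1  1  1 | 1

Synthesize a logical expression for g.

The output is 1 only when every input is 1 — the AND of all inputs.

g(x1, x2, x3) = (x1 ∧ x2) ∧ x3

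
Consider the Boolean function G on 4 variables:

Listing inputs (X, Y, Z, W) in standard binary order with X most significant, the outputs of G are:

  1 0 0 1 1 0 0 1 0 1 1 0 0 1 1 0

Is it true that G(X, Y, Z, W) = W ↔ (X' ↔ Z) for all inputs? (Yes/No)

Yes

Test each input against both G and the formula:
  X=0, Y=0, Z=0, W=0: formula gives 1, G = 1 ✓
  X=0, Y=0, Z=0, W=1: formula gives 0, G = 0 ✓
  X=0, Y=0, Z=1, W=0: formula gives 0, G = 0 ✓
  X=0, Y=0, Z=1, W=1: formula gives 1, G = 1 ✓
  …and likewise for the remaining 12 rows.
No disagreement on any input; they are logically equivalent.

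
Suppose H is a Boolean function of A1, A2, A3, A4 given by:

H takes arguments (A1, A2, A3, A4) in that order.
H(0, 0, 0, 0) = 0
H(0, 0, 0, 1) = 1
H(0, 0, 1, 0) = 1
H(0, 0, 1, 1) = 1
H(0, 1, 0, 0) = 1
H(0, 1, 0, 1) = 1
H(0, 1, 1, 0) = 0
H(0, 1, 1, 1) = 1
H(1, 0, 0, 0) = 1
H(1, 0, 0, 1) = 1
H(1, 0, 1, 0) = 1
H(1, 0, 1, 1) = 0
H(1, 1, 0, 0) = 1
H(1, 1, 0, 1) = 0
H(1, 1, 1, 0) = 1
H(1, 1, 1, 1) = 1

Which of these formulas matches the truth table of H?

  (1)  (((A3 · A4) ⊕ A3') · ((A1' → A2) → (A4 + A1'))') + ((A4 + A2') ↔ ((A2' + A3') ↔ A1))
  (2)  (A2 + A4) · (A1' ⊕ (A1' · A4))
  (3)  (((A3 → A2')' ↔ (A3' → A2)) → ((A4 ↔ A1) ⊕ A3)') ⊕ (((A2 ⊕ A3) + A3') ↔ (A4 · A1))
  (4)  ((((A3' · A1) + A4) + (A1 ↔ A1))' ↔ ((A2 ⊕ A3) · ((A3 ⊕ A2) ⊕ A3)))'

(1) fails at (0,0,0,1): the formula yields 0, H is 1.
(2) fails at (0,0,0,1): the formula yields 0, H is 1.
(4) fails at (0,0,0,1): the formula yields 0, H is 1.
Only (3) survives; checking it on all 16 rows confirms it matches H.

3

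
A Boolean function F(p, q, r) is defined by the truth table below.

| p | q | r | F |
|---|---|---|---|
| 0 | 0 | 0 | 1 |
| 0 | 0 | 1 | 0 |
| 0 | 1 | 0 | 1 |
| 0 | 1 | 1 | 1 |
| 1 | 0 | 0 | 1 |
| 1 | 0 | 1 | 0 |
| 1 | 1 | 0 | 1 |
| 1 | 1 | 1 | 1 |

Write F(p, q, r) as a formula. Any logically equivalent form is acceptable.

F(p, q, r) = not (((not p and not q) and r) or ((p and not q) and r))

The 0-rows are (0,0,1), (1,0,1). Take each as a conjunction (¬p·¬q·r, p·¬q·r), form their disjunction, and complement — that gives a formula that is 1 everywhere F is.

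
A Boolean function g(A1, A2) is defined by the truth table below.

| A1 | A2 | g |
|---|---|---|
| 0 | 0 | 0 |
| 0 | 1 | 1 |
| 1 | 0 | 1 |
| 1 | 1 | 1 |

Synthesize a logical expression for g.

The output is 1 whenever at least one input is 1 — the OR of all inputs.

g(A1, A2) = A1 or A2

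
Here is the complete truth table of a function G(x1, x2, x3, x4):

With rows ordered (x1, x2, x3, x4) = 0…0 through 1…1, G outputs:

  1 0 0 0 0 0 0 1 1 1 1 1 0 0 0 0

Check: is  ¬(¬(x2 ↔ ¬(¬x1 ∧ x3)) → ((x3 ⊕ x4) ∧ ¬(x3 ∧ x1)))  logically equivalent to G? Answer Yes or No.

No

Test each input against both G and the formula:
  x1=0, x2=0, x3=0, x4=0: formula gives 1, G = 1 ✓
  x1=0, x2=0, x3=0, x4=1: formula gives 0, G = 0 ✓
  x1=0, x2=0, x3=1, x4=0: formula gives 0, G = 0 ✓
  x1=0, x2=0, x3=1, x4=1: formula gives 0, G = 0 ✓
  …
  x1=1, x2=0, x3=0, x4=1: formula gives 0, but G = 1 ✗
Row (1,0,0,1) is a counterexample, so the formula is not equivalent to G.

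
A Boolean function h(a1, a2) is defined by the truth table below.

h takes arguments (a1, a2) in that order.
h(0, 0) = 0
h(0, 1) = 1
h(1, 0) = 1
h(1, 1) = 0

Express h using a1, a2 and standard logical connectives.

The output is 1 exactly when an odd number of inputs are 1 — the 2-way XOR (parity).

h(a1, a2) = a1 ^ a2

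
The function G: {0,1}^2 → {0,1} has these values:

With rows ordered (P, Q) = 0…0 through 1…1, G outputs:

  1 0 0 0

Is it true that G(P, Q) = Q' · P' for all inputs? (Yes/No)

Yes

Test each input against both G and the formula:
  P=0, Q=0: formula gives 1, G = 1 ✓
  P=0, Q=1: formula gives 0, G = 0 ✓
  P=1, Q=0: formula gives 0, G = 0 ✓
  P=1, Q=1: formula gives 0, G = 0 ✓
Every row agrees, so the formula is equivalent.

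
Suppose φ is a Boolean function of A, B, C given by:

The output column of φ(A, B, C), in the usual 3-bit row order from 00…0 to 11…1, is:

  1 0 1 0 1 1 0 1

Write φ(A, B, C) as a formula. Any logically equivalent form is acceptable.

There are just 3 zero rows: (0,0,1), (0,1,1), (1,1,0). Their minterms are ¬A·¬B·C, ¬A·B·C, A·B·¬C; the OR of those covers precisely the 0-outputs, and negating it yields φ.

φ(A, B, C) = ((((A' · B') · C) + ((A' · B) · C)) + ((A · B) · C'))'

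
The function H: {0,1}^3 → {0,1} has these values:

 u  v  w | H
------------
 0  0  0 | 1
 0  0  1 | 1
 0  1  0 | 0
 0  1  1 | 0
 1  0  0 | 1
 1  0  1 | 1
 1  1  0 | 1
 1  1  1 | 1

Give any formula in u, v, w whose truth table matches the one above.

There are just 2 zero rows: (0,1,0), (0,1,1). Their minterms are ¬u·v·¬w, ¬u·v·w; the OR of those covers precisely the 0-outputs, and negating it yields H.

H(u, v, w) = NOT (((NOT u AND v) AND NOT w) OR ((NOT u AND v) AND w))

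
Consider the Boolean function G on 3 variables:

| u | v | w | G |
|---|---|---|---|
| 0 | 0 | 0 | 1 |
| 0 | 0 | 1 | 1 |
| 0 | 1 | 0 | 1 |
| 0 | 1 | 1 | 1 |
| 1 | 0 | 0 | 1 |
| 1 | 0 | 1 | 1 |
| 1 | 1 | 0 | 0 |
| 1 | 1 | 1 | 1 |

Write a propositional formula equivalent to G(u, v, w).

Only row (1,1,0) gives 0. So G is 1 everywhere except there — the complement of the minterm u·v·¬w.

G(u, v, w) = ((u · v) · w')'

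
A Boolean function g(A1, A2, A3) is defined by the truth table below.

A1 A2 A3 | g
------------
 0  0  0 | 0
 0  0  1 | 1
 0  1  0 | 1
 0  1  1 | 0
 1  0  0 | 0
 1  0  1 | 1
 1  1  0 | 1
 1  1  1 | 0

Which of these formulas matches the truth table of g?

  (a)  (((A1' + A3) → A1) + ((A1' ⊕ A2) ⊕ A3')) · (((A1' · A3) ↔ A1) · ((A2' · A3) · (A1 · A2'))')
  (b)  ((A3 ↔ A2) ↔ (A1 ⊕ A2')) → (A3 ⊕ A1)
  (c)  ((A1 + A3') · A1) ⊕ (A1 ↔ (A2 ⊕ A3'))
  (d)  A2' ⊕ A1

(a) disagrees with g on (0,0,1) (formula → 0, table → 1); rule it out.
(b) disagrees with g on (0,1,0) (formula → 0, table → 1); rule it out.
(d) disagrees with g on (0,0,0) (formula → 1, table → 0); rule it out.
Only (c) survives; checking it on all 8 rows confirms it matches g.

c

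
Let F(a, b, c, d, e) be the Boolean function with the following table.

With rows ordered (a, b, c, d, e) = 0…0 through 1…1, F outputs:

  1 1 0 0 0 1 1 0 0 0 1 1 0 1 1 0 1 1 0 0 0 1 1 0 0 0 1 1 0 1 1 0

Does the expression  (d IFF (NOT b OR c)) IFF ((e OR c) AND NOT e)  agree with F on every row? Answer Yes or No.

Check the formula against F row by row:
  a=0, b=0, c=0, d=0, e=0: formula gives 1, F = 1 ✓
  a=0, b=0, c=0, d=0, e=1: formula gives 1, F = 1 ✓
  a=0, b=0, c=0, d=1, e=0: formula gives 0, F = 0 ✓
  a=0, b=0, c=0, d=1, e=1: formula gives 0, F = 0 ✓
  … (the remaining 28 rows also agree.)
Every row agrees, so the formula is equivalent.

Yes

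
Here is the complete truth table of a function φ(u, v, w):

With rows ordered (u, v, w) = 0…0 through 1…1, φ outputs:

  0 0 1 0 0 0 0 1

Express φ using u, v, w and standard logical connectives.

Collect the rows where φ=1 — (0,1,0), (1,1,1) — and write one minterm per row: ¬u·v·¬w, u·v·w. Their union (logical OR) reproduces the table exactly.

φ(u, v, w) = ((not u and v) and not w) or ((u and v) and w)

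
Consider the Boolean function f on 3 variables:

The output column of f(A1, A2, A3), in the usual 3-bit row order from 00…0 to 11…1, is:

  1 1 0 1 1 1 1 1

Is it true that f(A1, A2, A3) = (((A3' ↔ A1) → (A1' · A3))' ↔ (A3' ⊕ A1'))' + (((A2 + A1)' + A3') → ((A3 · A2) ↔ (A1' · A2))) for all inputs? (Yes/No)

Evaluate (((A3' ↔ A1) → (A1' · A3))' ↔ (A3' ⊕ A1'))' + (((A2 + A1)' + A3') → ((A3 · A2) ↔ (A1' · A2))) on each row and compare to f:
  A1=0, A2=0, A3=0: formula gives 1, f = 1 ✓
  A1=0, A2=0, A3=1: formula gives 1, f = 1 ✓
  A1=0, A2=1, A3=0: formula gives 0, f = 0 ✓
  A1=0, A2=1, A3=1: formula gives 1, f = 1 ✓
  A1=1, A2=0, A3=0: formula gives 1, f = 1 ✓
  … (the remaining 3 rows also agree.)
Every row agrees, so the formula is equivalent.

Yes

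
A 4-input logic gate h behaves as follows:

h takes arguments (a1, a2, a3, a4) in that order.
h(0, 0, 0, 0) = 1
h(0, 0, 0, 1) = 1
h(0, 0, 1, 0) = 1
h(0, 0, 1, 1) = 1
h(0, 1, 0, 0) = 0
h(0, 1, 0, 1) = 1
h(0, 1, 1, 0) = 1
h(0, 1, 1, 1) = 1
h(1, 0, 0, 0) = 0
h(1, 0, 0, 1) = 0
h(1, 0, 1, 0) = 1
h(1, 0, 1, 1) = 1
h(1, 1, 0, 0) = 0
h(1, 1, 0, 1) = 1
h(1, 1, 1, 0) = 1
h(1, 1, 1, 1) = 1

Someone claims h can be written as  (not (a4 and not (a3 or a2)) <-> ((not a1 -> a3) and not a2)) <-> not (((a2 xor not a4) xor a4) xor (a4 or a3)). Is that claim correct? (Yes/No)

Check the formula against h row by row:
  a1=0, a2=0, a3=0, a4=0: formula gives 1, h = 1 ✓
  a1=0, a2=0, a3=0, a4=1: formula gives 1, h = 1 ✓
  a1=0, a2=0, a3=1, a4=0: formula gives 1, h = 1 ✓
  a1=0, a2=0, a3=1, a4=1: formula gives 1, h = 1 ✓
  …and likewise for the remaining 12 rows.
Every row agrees, so the formula is equivalent.

Yes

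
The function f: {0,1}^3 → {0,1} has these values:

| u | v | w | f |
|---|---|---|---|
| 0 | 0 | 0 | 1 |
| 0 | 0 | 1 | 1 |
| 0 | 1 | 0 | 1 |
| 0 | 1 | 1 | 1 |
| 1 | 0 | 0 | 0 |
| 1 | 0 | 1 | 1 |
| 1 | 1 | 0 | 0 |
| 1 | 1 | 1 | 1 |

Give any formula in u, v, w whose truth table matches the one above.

f(u, v, w) = ¬(((u ∧ ¬v) ∧ ¬w) ∨ ((u ∧ v) ∧ ¬w))

The 0-rows are (1,0,0), (1,1,0). Take each as a conjunction (u·¬v·¬w, u·v·¬w), form their disjunction, and complement — that gives a formula that is 1 everywhere f is.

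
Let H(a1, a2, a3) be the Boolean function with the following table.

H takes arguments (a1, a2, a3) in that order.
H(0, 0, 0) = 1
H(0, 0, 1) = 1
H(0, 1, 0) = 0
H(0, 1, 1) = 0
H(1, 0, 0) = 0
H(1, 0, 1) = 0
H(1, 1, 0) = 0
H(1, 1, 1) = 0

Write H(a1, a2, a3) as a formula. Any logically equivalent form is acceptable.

H(a1, a2, a3) = ((a1' · a2') · a3') + ((a1' · a2') · a3)

The 1-rows are (0,0,0), (0,0,1). Each contributes one minterm — ¬a1·¬a2·¬a3; ¬a1·¬a2·a3 — and their disjunction is a sum-of-products form of H.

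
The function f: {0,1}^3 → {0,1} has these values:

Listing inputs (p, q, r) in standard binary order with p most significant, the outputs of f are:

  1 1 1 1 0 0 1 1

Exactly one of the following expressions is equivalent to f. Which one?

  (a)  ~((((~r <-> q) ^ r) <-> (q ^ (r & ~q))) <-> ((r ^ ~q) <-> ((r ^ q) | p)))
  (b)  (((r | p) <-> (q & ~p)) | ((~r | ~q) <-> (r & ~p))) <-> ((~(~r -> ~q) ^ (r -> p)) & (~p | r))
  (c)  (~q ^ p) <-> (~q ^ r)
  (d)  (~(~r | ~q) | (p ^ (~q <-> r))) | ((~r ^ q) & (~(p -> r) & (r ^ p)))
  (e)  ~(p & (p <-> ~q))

e

(a) fails at (0,0,1): the formula yields 0, f is 1.
(b) fails at (0,0,1): the formula yields 0, f is 1.
(c) fails at (0,0,1): the formula yields 0, f is 1.
(d) fails at (0,0,0): the formula yields 0, f is 1.
Only (e) survives; checking it on all 8 rows confirms it matches f.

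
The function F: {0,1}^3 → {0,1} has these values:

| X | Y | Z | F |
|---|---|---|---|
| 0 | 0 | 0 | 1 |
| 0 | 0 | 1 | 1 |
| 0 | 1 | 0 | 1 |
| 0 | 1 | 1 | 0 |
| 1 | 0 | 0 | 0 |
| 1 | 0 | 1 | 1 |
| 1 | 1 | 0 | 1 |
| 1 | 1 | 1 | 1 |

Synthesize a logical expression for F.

F is 0 on only 2 rows — (0,1,1), (1,0,0). Writing each as a minterm (¬X·Y·Z, X·¬Y·¬Z) and OR-ing them characterizes exactly where F=0, so F is the negation of that disjunction.

F(X, Y, Z) = NOT (((NOT X AND Y) AND Z) OR ((X AND NOT Y) AND NOT Z))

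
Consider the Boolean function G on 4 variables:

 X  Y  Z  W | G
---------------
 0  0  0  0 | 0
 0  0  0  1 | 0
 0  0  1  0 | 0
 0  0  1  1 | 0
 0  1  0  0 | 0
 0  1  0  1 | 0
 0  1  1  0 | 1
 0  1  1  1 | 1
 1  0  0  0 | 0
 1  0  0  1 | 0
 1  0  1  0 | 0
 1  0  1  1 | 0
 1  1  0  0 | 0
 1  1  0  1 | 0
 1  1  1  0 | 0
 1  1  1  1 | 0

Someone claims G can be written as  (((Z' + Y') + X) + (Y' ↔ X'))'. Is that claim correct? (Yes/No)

Yes

Check the formula against G row by row:
  X=0, Y=0, Z=0, W=0: formula gives 0, G = 0 ✓
  X=0, Y=0, Z=0, W=1: formula gives 0, G = 0 ✓
  X=0, Y=0, Z=1, W=0: formula gives 0, G = 0 ✓
  X=0, Y=0, Z=1, W=1: formula gives 0, G = 0 ✓
  …and likewise for the remaining 12 rows.
Every row agrees, so the formula is equivalent.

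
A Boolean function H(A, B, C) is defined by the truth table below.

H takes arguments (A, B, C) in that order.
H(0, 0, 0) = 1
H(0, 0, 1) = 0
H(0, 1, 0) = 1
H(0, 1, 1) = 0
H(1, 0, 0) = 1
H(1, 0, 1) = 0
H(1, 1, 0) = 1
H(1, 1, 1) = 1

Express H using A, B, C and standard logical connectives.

H(A, B, C) = not ((((not A and not B) and C) or ((not A and B) and C)) or ((A and not B) and C))

H is 0 on only 3 rows — (0,0,1), (0,1,1), (1,0,1). Writing each as a minterm (¬A·¬B·C, ¬A·B·C, A·¬B·C) and OR-ing them characterizes exactly where H=0, so H is the negation of that disjunction.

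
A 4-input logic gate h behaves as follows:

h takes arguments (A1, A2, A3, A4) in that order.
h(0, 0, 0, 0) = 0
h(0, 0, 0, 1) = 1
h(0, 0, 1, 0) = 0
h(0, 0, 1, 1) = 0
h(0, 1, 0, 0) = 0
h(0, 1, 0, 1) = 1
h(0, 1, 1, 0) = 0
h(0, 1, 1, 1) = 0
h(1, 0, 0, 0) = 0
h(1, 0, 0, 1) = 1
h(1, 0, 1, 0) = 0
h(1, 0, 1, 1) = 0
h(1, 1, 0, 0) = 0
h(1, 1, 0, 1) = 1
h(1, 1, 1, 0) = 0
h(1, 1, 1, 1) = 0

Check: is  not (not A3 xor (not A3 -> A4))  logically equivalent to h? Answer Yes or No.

Yes

Test each input against both h and the formula:
  A1=0, A2=0, A3=0, A4=0: formula gives 0, h = 0 ✓
  A1=0, A2=0, A3=0, A4=1: formula gives 1, h = 1 ✓
  A1=0, A2=0, A3=1, A4=0: formula gives 0, h = 0 ✓
  A1=0, A2=0, A3=1, A4=1: formula gives 0, h = 0 ✓
  … (the remaining 12 rows also agree.)
All 16 rows match — the expression computes h exactly.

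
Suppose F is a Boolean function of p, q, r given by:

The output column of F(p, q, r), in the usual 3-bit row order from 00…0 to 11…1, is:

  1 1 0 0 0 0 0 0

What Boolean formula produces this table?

F=1 on 2 inputs: (0,0,0), (0,0,1). Reading each as a conjunction of literals (¬p·¬q·¬r, ¬p·¬q·r) and taking the OR gives the canonical DNF.

F(p, q, r) = ((p' · q') · r') + ((p' · q') · r)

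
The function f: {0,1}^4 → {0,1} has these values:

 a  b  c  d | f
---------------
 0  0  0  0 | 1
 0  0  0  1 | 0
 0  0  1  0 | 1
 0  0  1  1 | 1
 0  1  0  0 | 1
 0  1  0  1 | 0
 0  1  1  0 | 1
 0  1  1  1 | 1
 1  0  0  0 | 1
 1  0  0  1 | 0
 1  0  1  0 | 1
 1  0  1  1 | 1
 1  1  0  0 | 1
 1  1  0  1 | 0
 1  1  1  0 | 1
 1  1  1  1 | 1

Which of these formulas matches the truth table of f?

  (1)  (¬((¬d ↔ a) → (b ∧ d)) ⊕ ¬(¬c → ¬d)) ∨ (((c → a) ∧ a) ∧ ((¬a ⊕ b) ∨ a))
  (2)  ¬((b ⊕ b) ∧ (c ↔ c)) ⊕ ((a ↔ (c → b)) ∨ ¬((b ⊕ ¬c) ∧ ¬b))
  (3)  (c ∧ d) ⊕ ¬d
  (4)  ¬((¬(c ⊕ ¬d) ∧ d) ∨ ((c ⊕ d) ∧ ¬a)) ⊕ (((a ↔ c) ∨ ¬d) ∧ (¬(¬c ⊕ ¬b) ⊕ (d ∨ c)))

(1) disagrees with f on (0,0,0,0) (formula → 0, table → 1); rule it out.
(2) disagrees with f on (0,0,0,1) (formula → 1, table → 0); rule it out.
(4) disagrees with f on (0,0,0,0) (formula → 0, table → 1); rule it out.
(3) is the remaining candidate, and it agrees with f on all 16 inputs.

3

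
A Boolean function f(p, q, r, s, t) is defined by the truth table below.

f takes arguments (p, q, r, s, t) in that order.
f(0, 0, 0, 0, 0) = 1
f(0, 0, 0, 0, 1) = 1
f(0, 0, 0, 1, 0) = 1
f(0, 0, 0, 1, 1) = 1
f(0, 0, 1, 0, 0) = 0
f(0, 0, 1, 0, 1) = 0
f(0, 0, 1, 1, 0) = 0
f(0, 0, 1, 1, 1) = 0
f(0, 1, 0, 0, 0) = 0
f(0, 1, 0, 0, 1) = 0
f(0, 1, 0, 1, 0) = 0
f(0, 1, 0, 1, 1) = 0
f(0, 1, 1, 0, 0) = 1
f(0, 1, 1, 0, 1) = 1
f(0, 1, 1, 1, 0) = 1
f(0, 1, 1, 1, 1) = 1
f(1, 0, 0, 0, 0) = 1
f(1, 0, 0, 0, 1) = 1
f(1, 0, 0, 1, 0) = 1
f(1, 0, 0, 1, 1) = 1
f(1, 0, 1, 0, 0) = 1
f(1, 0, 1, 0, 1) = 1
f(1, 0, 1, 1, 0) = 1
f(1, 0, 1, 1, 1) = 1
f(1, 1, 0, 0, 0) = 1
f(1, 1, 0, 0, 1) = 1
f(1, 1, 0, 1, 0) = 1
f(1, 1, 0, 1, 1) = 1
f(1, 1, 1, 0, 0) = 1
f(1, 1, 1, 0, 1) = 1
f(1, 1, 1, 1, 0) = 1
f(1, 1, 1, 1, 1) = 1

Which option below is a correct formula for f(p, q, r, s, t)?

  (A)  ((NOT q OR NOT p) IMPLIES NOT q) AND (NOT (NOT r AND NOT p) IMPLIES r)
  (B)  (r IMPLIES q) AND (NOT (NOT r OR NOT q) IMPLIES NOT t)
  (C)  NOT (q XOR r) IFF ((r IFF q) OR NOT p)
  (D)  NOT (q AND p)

C

(A) fails at (0,0,1,0,0): the formula yields 1, f is 0.
(B) fails at (0,1,0,0,0): the formula yields 1, f is 0.
(D) fails at (0,0,1,0,0): the formula yields 1, f is 0.
(C) is the remaining candidate, and it agrees with f on all 32 inputs.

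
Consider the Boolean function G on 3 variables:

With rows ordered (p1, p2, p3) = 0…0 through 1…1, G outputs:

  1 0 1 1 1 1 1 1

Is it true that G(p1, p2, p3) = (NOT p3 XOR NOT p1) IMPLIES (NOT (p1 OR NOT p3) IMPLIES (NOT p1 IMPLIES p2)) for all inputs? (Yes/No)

Test each input against both G and the formula:
  p1=0, p2=0, p3=0: formula gives 1, G = 1 ✓
  p1=0, p2=0, p3=1: formula gives 0, G = 0 ✓
  p1=0, p2=1, p3=0: formula gives 1, G = 1 ✓
  p1=0, p2=1, p3=1: formula gives 1, G = 1 ✓
  p1=1, p2=0, p3=0: formula gives 1, G = 1 ✓
  …and likewise for the remaining 3 rows.
All 8 rows match — the expression computes G exactly.

Yes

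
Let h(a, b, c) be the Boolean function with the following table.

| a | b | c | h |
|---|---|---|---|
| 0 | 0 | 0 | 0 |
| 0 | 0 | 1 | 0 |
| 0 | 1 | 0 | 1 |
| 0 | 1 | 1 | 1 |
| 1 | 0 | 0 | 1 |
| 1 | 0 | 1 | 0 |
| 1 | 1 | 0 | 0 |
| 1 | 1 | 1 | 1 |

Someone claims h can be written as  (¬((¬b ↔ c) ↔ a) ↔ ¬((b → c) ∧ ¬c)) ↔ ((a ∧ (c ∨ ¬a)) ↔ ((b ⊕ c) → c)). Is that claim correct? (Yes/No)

Yes

Test each input against both h and the formula:
  a=0, b=0, c=0: formula gives 0, h = 0 ✓
  a=0, b=0, c=1: formula gives 0, h = 0 ✓
  a=0, b=1, c=0: formula gives 1, h = 1 ✓
  a=0, b=1, c=1: formula gives 1, h = 1 ✓
  a=1, b=0, c=0: formula gives 1, h = 1 ✓
  …and likewise for the remaining 3 rows.
No disagreement on any input; they are logically equivalent.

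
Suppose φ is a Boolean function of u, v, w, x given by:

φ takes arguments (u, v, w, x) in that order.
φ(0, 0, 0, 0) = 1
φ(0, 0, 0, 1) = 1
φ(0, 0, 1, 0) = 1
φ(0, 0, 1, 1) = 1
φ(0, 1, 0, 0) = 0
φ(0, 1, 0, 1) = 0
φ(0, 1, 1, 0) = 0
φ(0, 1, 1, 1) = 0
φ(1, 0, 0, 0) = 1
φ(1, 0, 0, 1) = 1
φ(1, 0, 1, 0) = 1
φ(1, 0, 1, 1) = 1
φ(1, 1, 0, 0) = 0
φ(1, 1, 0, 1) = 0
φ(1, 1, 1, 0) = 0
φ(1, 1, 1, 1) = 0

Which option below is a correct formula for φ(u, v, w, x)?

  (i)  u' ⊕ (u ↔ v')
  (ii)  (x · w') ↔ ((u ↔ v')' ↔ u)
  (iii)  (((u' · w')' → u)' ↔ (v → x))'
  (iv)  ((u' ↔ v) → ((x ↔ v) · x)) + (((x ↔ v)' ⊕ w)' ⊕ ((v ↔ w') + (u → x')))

i

(ii): at (0,0,0,1) it gives 0, but φ = 1 — eliminated.
(iii): at (0,0,1,0) it gives 0, but φ = 1 — eliminated.
(iv): at (0,1,0,0) it gives 1, but φ = 0 — eliminated.
That leaves (i). Evaluating it on every row reproduces the table of φ exactly.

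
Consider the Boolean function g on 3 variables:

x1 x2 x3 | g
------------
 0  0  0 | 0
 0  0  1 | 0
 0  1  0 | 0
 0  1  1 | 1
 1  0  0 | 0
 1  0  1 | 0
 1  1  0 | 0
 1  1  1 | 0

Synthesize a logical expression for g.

g(x1, x2, x3) = (¬x1 ∧ x2) ∧ x3

g is 1 on exactly one input, (0,1,1), whose minterm is ¬x1·x2·x3. So g is just that conjunction.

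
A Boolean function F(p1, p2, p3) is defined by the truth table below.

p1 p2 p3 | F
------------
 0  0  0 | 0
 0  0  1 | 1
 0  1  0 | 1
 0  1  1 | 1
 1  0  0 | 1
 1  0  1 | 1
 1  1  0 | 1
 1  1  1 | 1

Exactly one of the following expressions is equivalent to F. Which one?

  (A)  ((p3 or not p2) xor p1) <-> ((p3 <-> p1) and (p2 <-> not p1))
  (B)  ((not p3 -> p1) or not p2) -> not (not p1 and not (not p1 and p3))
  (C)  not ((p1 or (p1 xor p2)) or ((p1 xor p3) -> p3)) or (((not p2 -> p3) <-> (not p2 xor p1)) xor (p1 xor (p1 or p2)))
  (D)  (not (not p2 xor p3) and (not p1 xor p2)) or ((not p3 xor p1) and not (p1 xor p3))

(A) disagrees with F on (0,0,1) (formula → 0, table → 1); rule it out.
(C) disagrees with F on (1,0,1) (formula → 0, table → 1); rule it out.
(D) disagrees with F on (0,0,0) (formula → 1, table → 0); rule it out.
That leaves (B). Evaluating it on every row reproduces the table of F exactly.

B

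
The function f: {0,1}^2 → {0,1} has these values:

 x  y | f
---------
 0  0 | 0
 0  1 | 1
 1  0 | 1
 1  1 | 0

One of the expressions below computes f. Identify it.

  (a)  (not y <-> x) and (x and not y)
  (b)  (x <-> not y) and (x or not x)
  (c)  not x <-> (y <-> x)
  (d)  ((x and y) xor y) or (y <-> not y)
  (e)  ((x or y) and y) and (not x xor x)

b

(a) disagrees with f on (0,1) (formula → 0, table → 1); rule it out.
(c) disagrees with f on (0,0) (formula → 1, table → 0); rule it out.
(d) disagrees with f on (1,0) (formula → 0, table → 1); rule it out.
(e) disagrees with f on (1,0) (formula → 0, table → 1); rule it out.
Only (b) survives; checking it on all 4 rows confirms it matches f.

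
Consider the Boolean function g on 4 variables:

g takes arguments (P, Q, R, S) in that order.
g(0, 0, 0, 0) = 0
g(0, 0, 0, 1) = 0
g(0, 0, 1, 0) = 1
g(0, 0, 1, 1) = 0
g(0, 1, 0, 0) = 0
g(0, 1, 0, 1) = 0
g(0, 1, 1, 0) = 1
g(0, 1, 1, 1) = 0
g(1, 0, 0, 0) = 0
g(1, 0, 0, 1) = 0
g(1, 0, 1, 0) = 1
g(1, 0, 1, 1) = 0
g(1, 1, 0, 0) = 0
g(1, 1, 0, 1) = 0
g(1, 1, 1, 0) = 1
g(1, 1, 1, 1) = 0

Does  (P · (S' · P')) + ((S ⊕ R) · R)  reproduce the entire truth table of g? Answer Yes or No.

Evaluate (P · (S' · P')) + ((S ⊕ R) · R) on each row and compare to g:
  P=0, Q=0, R=0, S=0: formula gives 0, g = 0 ✓
  P=0, Q=0, R=0, S=1: formula gives 0, g = 0 ✓
  P=0, Q=0, R=1, S=0: formula gives 1, g = 1 ✓
  P=0, Q=0, R=1, S=1: formula gives 0, g = 0 ✓
  … (the remaining 12 rows also agree.)
No disagreement on any input; they are logically equivalent.

Yes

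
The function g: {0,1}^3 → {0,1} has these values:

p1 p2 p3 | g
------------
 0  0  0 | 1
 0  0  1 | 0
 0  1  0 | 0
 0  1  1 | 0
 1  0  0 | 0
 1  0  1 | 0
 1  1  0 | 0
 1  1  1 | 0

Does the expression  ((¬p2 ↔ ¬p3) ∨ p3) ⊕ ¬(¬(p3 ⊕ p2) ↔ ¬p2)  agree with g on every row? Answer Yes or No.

Evaluate ((¬p2 ↔ ¬p3) ∨ p3) ⊕ ¬(¬(p3 ⊕ p2) ↔ ¬p2) on each row and compare to g:
  p1=0, p2=0, p3=0: formula gives 1, g = 1 ✓
  p1=0, p2=0, p3=1: formula gives 0, g = 0 ✓
  p1=0, p2=1, p3=0: formula gives 0, g = 0 ✓
  p1=0, p2=1, p3=1: formula gives 0, g = 0 ✓
  p1=1, p2=0, p3=0: formula gives 1, but g = 0 ✗
A single disagreement suffices: at (1,0,0) they differ, so the formula does not compute g.

No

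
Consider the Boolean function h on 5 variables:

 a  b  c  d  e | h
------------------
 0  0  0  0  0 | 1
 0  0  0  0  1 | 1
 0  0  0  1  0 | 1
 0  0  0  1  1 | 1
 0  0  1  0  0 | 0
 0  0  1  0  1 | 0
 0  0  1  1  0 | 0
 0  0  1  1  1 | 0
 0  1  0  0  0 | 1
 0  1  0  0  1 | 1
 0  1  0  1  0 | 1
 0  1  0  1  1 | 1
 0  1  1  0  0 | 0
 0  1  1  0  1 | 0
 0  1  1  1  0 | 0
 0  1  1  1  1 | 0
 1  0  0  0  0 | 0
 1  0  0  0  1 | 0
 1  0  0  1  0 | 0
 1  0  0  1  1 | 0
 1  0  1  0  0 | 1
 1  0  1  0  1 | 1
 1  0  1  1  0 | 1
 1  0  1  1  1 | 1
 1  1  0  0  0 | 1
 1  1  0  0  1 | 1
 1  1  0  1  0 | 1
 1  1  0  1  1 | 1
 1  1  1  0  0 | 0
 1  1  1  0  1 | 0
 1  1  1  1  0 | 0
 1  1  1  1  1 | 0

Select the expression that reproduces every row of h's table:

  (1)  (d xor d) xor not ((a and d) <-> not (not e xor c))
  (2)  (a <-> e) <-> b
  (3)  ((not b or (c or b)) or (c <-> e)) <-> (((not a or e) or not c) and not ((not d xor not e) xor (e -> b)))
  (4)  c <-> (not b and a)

(1) fails at (0,0,0,0,0): the formula yields 0, h is 1.
(2) fails at (0,0,0,0,0): the formula yields 0, h is 1.
(3) fails at (0,0,0,0,0): the formula yields 0, h is 1.
(4) is the remaining candidate, and it agrees with h on all 32 inputs.

4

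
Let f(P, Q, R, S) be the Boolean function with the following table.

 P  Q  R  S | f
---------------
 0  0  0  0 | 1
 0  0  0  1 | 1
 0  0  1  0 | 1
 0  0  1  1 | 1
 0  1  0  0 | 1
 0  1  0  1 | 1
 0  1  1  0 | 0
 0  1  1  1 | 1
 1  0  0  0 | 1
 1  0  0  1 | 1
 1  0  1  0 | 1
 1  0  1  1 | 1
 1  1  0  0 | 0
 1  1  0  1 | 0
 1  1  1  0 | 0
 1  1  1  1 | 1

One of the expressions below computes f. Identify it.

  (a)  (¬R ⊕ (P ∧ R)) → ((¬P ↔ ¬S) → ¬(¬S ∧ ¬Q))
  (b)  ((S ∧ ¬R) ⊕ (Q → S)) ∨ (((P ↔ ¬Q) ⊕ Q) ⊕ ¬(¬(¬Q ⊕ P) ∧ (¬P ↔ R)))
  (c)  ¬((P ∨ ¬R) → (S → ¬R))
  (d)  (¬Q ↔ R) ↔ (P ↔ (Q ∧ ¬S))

b

(a) fails at (0,0,0,0): the formula yields 0, f is 1.
(c) fails at (0,0,0,0): the formula yields 0, f is 1.
(d) fails at (0,0,0,0): the formula yields 0, f is 1.
That leaves (b). Evaluating it on every row reproduces the table of f exactly.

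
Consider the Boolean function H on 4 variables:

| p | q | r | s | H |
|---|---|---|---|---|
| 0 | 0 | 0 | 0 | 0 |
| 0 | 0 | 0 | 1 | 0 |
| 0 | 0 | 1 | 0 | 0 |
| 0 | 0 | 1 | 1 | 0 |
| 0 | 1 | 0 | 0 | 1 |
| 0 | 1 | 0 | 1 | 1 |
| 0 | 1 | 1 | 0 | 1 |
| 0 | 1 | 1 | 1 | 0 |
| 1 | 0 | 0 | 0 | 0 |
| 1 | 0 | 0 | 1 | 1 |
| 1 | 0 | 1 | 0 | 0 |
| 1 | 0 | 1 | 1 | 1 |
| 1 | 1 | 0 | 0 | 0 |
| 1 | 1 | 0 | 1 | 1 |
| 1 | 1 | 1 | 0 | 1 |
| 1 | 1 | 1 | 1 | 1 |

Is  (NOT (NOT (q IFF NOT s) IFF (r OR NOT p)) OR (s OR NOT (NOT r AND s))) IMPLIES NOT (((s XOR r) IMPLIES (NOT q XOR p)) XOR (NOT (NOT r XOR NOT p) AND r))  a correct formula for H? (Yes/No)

No

Test each input against both H and the formula:
  p=0, q=0, r=0, s=0: formula gives 0, H = 0 ✓
  p=0, q=0, r=0, s=1: formula gives 0, H = 0 ✓
  p=0, q=0, r=1, s=0: formula gives 0, H = 0 ✓
  p=0, q=0, r=1, s=1: formula gives 0, H = 0 ✓
  p=0, q=1, r=0, s=0: formula gives 0, but H = 1 ✗
Since they disagree at (0,1,0,0), the expression is not a correct formula for H.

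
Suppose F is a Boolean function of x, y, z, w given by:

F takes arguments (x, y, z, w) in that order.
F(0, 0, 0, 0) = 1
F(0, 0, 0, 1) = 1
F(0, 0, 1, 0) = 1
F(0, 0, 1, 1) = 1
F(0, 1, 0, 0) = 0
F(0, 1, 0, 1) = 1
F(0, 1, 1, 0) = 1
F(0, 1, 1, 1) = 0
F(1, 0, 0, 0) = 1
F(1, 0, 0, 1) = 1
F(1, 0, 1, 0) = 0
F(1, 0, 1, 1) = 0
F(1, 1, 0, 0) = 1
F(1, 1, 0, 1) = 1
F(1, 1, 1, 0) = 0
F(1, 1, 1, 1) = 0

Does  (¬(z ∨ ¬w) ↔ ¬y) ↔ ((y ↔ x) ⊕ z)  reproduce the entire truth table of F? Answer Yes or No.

Test each input against both F and the formula:
  x=0, y=0, z=0, w=0: formula gives 0, but F = 1 ✗
Row (0,0,0,0) is a counterexample, so the formula is not equivalent to F.

No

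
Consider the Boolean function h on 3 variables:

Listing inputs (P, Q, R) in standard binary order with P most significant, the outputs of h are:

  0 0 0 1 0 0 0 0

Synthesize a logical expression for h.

Only row (0,1,1) gives 1. That row's minterm ¬P·Q·R is h directly.

h(P, Q, R) = (NOT P AND Q) AND R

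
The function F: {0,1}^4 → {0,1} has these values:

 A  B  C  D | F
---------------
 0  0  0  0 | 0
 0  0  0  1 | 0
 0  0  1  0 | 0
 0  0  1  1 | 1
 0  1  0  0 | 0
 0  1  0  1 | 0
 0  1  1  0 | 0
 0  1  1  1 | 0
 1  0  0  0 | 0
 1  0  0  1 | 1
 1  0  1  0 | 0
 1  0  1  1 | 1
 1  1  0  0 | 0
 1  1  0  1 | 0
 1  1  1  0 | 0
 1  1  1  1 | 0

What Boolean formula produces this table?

Collect the rows where F=1 — (0,0,1,1), (1,0,0,1), (1,0,1,1) — and write one minterm per row: ¬A·¬B·C·D, A·¬B·¬C·D, A·¬B·C·D. Their union (logical OR) reproduces the table exactly.

F(A, B, C, D) = ((((NOT A AND NOT B) AND C) AND D) OR (((A AND NOT B) AND NOT C) AND D)) OR (((A AND NOT B) AND C) AND D)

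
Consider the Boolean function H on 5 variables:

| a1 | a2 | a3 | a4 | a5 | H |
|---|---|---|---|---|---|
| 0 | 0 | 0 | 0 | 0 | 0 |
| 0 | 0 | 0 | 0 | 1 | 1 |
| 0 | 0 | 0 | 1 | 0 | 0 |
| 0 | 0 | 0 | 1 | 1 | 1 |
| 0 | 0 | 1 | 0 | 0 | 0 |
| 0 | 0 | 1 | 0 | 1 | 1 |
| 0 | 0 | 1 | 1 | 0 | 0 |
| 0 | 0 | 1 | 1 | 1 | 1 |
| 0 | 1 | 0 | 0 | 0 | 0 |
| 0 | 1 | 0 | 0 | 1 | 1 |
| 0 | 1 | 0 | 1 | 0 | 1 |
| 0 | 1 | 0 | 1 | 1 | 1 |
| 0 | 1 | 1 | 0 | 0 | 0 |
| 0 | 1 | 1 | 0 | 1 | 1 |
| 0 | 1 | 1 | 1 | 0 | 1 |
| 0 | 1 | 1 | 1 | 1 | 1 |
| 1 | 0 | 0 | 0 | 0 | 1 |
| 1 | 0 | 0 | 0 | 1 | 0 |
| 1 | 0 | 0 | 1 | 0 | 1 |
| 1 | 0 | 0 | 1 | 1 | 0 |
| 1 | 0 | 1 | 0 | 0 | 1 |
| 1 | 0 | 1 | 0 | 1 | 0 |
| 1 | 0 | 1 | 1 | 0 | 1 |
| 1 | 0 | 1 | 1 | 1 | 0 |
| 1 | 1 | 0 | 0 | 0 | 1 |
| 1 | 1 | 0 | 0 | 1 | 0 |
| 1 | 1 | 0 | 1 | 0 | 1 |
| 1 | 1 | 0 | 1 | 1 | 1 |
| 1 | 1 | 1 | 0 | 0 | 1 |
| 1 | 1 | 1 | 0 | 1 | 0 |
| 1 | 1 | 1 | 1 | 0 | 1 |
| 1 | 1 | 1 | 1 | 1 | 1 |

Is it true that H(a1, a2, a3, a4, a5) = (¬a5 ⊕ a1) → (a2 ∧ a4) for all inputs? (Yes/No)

Yes

Check the formula against H row by row:
  a1=0, a2=0, a3=0, a4=0, a5=0: formula gives 0, H = 0 ✓
  a1=0, a2=0, a3=0, a4=0, a5=1: formula gives 1, H = 1 ✓
  a1=0, a2=0, a3=0, a4=1, a5=0: formula gives 0, H = 0 ✓
  a1=0, a2=0, a3=0, a4=1, a5=1: formula gives 1, H = 1 ✓
  … (the remaining 28 rows also agree.)
All 32 rows match — the expression computes H exactly.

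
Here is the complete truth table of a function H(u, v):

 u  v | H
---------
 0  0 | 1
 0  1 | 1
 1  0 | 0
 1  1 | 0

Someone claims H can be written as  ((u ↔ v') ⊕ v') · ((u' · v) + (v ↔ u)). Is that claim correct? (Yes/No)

Test each input against both H and the formula:
  u=0, v=0: formula gives 1, H = 1 ✓
  u=0, v=1: formula gives 1, H = 1 ✓
  u=1, v=0: formula gives 0, H = 0 ✓
  u=1, v=1: formula gives 0, H = 0 ✓
Every row agrees, so the formula is equivalent.

Yes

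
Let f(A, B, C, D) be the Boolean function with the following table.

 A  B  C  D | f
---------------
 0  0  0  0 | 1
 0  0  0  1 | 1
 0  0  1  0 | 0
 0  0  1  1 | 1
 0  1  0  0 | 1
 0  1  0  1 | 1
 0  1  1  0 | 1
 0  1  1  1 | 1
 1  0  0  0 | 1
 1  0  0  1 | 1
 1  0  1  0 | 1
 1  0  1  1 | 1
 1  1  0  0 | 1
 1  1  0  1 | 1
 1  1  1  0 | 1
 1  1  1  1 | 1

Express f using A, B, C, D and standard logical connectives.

Only row (0,0,1,0) gives 0. So f is 1 everywhere except there — the complement of the minterm ¬A·¬B·C·¬D.

f(A, B, C, D) = (((A' · B') · C) · D')'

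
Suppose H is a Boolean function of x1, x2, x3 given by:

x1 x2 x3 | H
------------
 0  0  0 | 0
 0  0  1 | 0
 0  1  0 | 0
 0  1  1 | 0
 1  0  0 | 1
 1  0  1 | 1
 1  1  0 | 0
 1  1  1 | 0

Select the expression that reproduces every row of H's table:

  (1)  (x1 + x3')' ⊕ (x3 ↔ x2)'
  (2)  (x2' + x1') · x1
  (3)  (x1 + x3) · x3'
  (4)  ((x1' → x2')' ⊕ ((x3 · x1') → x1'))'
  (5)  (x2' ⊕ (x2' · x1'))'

(1) disagrees with H on (0,1,0) (formula → 1, table → 0); rule it out.
(3) disagrees with H on (1,0,1) (formula → 0, table → 1); rule it out.
(4) disagrees with H on (0,1,0) (formula → 1, table → 0); rule it out.
(5) disagrees with H on (0,0,0) (formula → 1, table → 0); rule it out.
Only (2) survives; checking it on all 8 rows confirms it matches H.

2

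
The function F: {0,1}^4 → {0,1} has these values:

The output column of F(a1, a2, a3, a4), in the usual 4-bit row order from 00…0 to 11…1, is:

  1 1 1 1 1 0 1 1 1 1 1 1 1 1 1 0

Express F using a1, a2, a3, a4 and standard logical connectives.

F is 0 on only 2 rows — (0,1,0,1), (1,1,1,1). Writing each as a minterm (¬a1·a2·¬a3·a4, a1·a2·a3·a4) and OR-ing them characterizes exactly where F=0, so F is the negation of that disjunction.

F(a1, a2, a3, a4) = ((((a1' · a2) · a3') · a4) + (((a1 · a2) · a3) · a4))'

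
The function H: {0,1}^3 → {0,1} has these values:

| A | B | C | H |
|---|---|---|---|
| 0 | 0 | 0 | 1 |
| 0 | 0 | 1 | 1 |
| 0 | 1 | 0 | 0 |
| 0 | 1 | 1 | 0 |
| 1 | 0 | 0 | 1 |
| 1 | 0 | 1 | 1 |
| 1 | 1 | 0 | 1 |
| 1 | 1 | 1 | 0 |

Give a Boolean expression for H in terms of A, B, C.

The 0-rows are (0,1,0), (0,1,1), (1,1,1). Take each as a conjunction (¬A·B·¬C, ¬A·B·C, A·B·C), form their disjunction, and complement — that gives a formula that is 1 everywhere H is.

H(A, B, C) = not ((((not A and B) and not C) or ((not A and B) and C)) or ((A and B) and C))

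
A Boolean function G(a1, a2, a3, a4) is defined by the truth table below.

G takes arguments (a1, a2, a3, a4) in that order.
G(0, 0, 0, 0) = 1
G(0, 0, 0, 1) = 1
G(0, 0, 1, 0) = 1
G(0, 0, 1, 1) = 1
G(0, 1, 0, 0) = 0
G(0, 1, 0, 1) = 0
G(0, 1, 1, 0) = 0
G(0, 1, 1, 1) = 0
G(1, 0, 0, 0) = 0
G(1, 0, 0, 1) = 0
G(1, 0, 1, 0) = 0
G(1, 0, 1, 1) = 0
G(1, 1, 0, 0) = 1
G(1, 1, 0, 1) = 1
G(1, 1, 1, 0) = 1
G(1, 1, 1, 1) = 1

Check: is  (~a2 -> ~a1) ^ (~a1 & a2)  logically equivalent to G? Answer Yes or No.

Evaluate (~a2 -> ~a1) ^ (~a1 & a2) on each row and compare to G:
  a1=0, a2=0, a3=0, a4=0: formula gives 1, G = 1 ✓
  a1=0, a2=0, a3=0, a4=1: formula gives 1, G = 1 ✓
  a1=0, a2=0, a3=1, a4=0: formula gives 1, G = 1 ✓
  a1=0, a2=0, a3=1, a4=1: formula gives 1, G = 1 ✓
  … (the remaining 12 rows also agree.)
No disagreement on any input; they are logically equivalent.

Yes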